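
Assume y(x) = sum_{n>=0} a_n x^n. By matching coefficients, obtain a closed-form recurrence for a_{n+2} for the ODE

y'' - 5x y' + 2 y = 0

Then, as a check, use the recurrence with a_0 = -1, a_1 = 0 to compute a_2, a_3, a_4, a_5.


Substitute y = sum_n a_n x^n.
y''(x) has coefficient (n+2)(n+1) a_{n+2} at x^n;
-5 x y'(x) has coefficient -5 n a_n at x^n (shift);
2 y(x) has coefficient 2 a_n at x^n.
Matching x^n: (n+2)(n+1) a_{n+2} + (-5n + 2) a_n = 0.
Thus a_{n+2} = (5n - 2) / ((n+1)(n+2)) * a_n.

Check with a_0 = -1, a_1 = 0 (apply the recurrence for n = 0, 1, 2, 3): a_0 = -1, a_1 = 0, a_2 = 1, a_3 = 0, a_4 = 2/3, a_5 = 0.

a_(n+2) = (5n - 2) / ((n+1)(n+2)) * a_n; check: a_0 = -1, a_1 = 0, a_2 = 1, a_3 = 0, a_4 = 2/3, a_5 = 0


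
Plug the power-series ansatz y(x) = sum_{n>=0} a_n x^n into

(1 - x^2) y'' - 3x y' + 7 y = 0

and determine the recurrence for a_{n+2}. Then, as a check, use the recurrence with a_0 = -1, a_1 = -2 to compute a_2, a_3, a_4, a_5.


Substitute y = sum_n a_n x^n.
(1 - 1 x^2) y'' contributes (n+2)(n+1) a_{n+2} - n(n-1) a_n at x^n.
-3 x y'(x) contributes -3 n a_n at x^n.
7 y(x) contributes 7 a_n at x^n.
Matching x^n: (n+2)(n+1) a_{n+2} + (-n(n-1) - 3 n + 7) a_n = 0.
Thus a_{n+2} = (n(n-1) + 3 n - 7) / ((n+1)(n+2)) * a_n.

Check with a_0 = -1, a_1 = -2 (apply the recurrence for n = 0, 1, 2, 3): a_0 = -1, a_1 = -2, a_2 = 7/2, a_3 = 4/3, a_4 = 7/24, a_5 = 8/15.

a_(n+2) = (n(n-1) + 3 n - 7) / ((n+1)(n+2)) * a_n; check: a_0 = -1, a_1 = -2, a_2 = 7/2, a_3 = 4/3, a_4 = 7/24, a_5 = 8/15


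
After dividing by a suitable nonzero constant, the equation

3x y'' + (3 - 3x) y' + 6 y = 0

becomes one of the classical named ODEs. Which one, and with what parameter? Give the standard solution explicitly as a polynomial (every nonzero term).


All three coefficients share the factor 3; dividing through by 3 gives  x y'' + (1 - x) y' + 2 y = 0.
This matches the Laguerre equation x y'' + (1 - x) y' + n y = 0 with n = 2; the polynomial solution is L_2(x).
With y = sum_k a_k x^k, matching x^k gives (k+1)k a_{k+1} + (k+1) a_{k+1} - k a_k + n a_k = 0, i.e. (k+1)^2 a_{k+1} = (k - n) a_k = (k - 2) a_k. The right side vanishes at k = 2, so the series terminates at degree 2.
Standard normalization L_n(0) = 1 gives a_0 = 1. Work upward with a_{k+1} = (k - 2) a_k / (k+1)^2:
  a_1 = (0 - 2)(1) / 1^2 = -2/1 = -2
  a_2 = (1 - 2)(-2) / 2^2 = 2/4 = 1/2
Hence L_2(x) = x^2/2 - 2 x + 1.

L_2(x); series = x^2/2 - 2 x + 1


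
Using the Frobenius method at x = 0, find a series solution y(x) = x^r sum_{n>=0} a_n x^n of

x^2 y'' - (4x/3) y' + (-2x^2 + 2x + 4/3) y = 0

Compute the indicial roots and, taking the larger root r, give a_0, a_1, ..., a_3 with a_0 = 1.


Write in Frobenius form y'' + (p(x)/x) y' + (q(x)/x^2) y = 0:
  p(x) = -4/3,  q(x) = -2x^2 + 2x + 4/3.
Indicial equation: r(r-1) + (-4/3) r + (4/3) = 0 -> roots r_1 = 4/3, r_2 = 1.
Take r = r_1 = 4/3. Let y(x) = x^r sum_{n>=0} a_n x^n with a_0 = 1.
Substitute y = x^r sum a_n x^n and match x^{r+n}. The recurrence is
  D(n) a_n + 2 a_{n-1} - 2 a_{n-2} = 0,  where D(n) = (r+n)(r+n-1) + (-4/3)(r+n) + (4/3).
  a_n = [-2 a_{n-1} + 2 a_{n-2}] / D(n).
Since the indicial polynomial factors as (r - r_1)(r - r_2), D(n) = (r_1 + n - r_1)(r_1 + n - r_2) = n(n + 1/3).
Evaluating step by step (a_0 = 1):
  n = 1: D(1) = 1(1 + 1/3) = 4/3; numerator = -2(1) = -2; a_1 = (-2)/(4/3) = -3/2
  n = 2: D(2) = 2(2 + 1/3) = 14/3; numerator = -2(-3/2) + 2(1) = 5; a_2 = (5)/(14/3) = 15/14
  n = 3: D(3) = 3(3 + 1/3) = 10; numerator = -2(15/14) + 2(-3/2) = -36/7; a_3 = (-36/7)/(10) = -18/35

r = 4/3; a_0 = 1; a_1 = -3/2; a_2 = 15/14; a_3 = -18/35


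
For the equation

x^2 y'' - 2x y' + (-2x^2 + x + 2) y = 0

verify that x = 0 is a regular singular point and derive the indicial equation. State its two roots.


Divide by x^2 to reach normal form y'' + P_1(x) y' + P_2(x) y = 0 with P_1(x) = -2/x and P_2(x) = -2 + 1/x + 2/x^2.
x = 0 is a singular point because the y'-coefficient -2/x has a pole at x = 0 and the y-coefficient -2 + 1/x + 2/x^2 has a pole at x = 0.
It is a regular singular point because x P_1(x) = p(x) = -2 and x^2 P_2(x) = q(x) = -2x^2 + x + 2 are polynomials, hence analytic at x = 0.
p(0) = -2,  q(0) = 2.
Indicial equation: r(r-1) + p(0) r + q(0) = 0, i.e. r^2 + (p(0) - 1) r + q(0) = 0, i.e. r^2 - 3 r + 2 = 0.
Discriminant: (-3)^2 - 4(2) = 1, so r = (3 ± 1)/2.
Solving: r_1 = 2, r_2 = 1.

indicial: r^2 - 3 r + 2 = 0; roots r_1 = 2, r_2 = 1


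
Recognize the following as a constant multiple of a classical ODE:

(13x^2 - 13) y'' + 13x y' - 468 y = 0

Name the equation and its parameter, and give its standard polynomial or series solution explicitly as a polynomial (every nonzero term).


All three coefficients share the factor -13; dividing through by -13 gives  (1 - x^2) y'' - x y' + 36 y = 0.
This matches the Chebyshev equation (1 - x^2) y'' - x y' + n^2 y = 0 (note the -x y' term, not -2x y') with n^2 = 36, so n = 6; the polynomial solution is T_6(x).
With y = sum_k a_k x^k, matching x^k gives (k+2)(k+1) a_{k+2} = (k^2 - n^2) a_k = (k - 6)(k + 6) a_k. The right side vanishes at k = 6, so the series with the parity of 6 terminates at degree 6.
Standard normalization: leading coefficient of T_n is 2^(n-1), so a_6 = 2^5 = 32. Work downward with a_k = (k+1)(k+2) a_{k+2} / ((k - 6)(k + 6)):
  a_4 = (5)(6)(32) / ((4 - 6)(4 + 6)) = 960/(-20) = -48
  a_2 = (3)(4)(-48) / ((2 - 6)(2 + 6)) = -576/(-32) = 18
  a_0 = (1)(2)(18) / ((0 - 6)(0 + 6)) = 36/(-36) = -1
Hence T_6(x) = 32 x^6 - 48 x^4 + 18 x^2 - 1.

T_6(x); series = 32 x^6 - 48 x^4 + 18 x^2 - 1


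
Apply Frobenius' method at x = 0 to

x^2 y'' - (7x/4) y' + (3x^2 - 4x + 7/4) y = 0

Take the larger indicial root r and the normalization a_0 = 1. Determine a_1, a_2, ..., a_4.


Write in Frobenius form y'' + (p(x)/x) y' + (q(x)/x^2) y = 0:
  p(x) = -7/4,  q(x) = 3x^2 - 4x + 7/4.
Indicial equation: r(r-1) + (-7/4) r + (7/4) = 0 -> roots r_1 = 7/4, r_2 = 1.
Take r = r_1 = 7/4. Let y(x) = x^r sum_{n>=0} a_n x^n with a_0 = 1.
Substitute y = x^r sum a_n x^n and match x^{r+n}. The recurrence is
  D(n) a_n - 4 a_{n-1} + 3 a_{n-2} = 0,  where D(n) = (r+n)(r+n-1) + (-7/4)(r+n) + (7/4).
  a_n = [4 a_{n-1} - 3 a_{n-2}] / D(n).
Since the indicial polynomial factors as (r - r_1)(r - r_2), D(n) = (r_1 + n - r_1)(r_1 + n - r_2) = n(n + 3/4).
Evaluating step by step (a_0 = 1):
  n = 1: D(1) = 1(1 + 3/4) = 7/4; numerator = 4(1) = 4; a_1 = (4)/(7/4) = 16/7
  n = 2: D(2) = 2(2 + 3/4) = 11/2; numerator = 4(16/7) - 3(1) = 43/7; a_2 = (43/7)/(11/2) = 86/77
  n = 3: D(3) = 3(3 + 3/4) = 45/4; numerator = 4(86/77) - 3(16/7) = -184/77; a_3 = (-184/77)/(45/4) = -736/3465
  n = 4: D(4) = 4(4 + 3/4) = 19; numerator = 4(-736/3465) - 3(86/77) = -14554/3465; a_4 = (-14554/3465)/(19) = -766/3465

r = 7/4; a_0 = 1; a_1 = 16/7; a_2 = 86/77; a_3 = -736/3465; a_4 = -766/3465


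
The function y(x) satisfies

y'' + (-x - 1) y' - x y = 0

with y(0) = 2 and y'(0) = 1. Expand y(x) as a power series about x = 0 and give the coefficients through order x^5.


Ansatz: y(x) = sum_{n>=0} a_n x^n, so y'(x) = sum_{n>=1} n a_n x^(n-1) and y''(x) = sum_{n>=2} n(n-1) a_n x^(n-2).
Substitute into P(x) y'' + Q(x) y' + R(x) y = 0 with P(x) = 1, Q(x) = -x - 1, R(x) = -x, and match powers of x.
Initial conditions: a_0 = 2, a_1 = 1.
Setting the coefficient of each power of x to zero and solving order by order (substituting the coefficients already found):
  x^0: 2 a_2 - a_1 = 0  ->  2 a_2 = a_1 = 1  ->  a_2 = 1/2
  x^1: 6 a_3 - 2 a_2 - a_1 - a_0 = 0  ->  6 a_3 = 2 a_2 + a_1 + a_0 = 4  ->  a_3 = 2/3
  x^2: 12 a_4 - 3 a_3 - 2 a_2 - a_1 = 0  ->  12 a_4 = 3 a_3 + 2 a_2 + a_1 = 4  ->  a_4 = 1/3
  x^3: 20 a_5 - 4 a_4 - 3 a_3 - a_2 = 0  ->  20 a_5 = 4 a_4 + 3 a_3 + a_2 = 23/6  ->  a_5 = 23/120
Truncated series: y(x) = 2 + x + (1/2) x^2 + (2/3) x^3 + (1/3) x^4 + (23/120) x^5 + O(x^6).

a_0 = 2; a_1 = 1; a_2 = 1/2; a_3 = 2/3; a_4 = 1/3; a_5 = 23/120


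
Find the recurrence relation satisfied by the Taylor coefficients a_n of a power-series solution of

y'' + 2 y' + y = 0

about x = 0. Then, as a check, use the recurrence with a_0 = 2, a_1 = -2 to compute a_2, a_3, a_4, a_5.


Substitute y = sum_n a_n x^n.
y''(x) has coefficient (n+2)(n+1) a_{n+2} at x^n;
2 y'(x) has coefficient 2 (n+1) a_{n+1} at x^n;
y(x) has coefficient 1 a_n at x^n.
Matching x^n: (n+2)(n+1) a_{n+2} + 2 (n+1) a_{n+1} + 1 a_n = 0.
Thus a_{n+2} = [-2 (n+1) a_{n+1} - 1 a_n] / ((n+1)(n+2)).

Check with a_0 = 2, a_1 = -2 (apply the recurrence for n = 0, 1, 2, 3): a_0 = 2, a_1 = -2, a_2 = 1, a_3 = -1/3, a_4 = 1/12, a_5 = -1/60.

a_(n+2) = [-2 (n+1) a_(n+1) - 1 a_n] / ((n+1)(n+2)); check: a_0 = 2, a_1 = -2, a_2 = 1, a_3 = -1/3, a_4 = 1/12, a_5 = -1/60


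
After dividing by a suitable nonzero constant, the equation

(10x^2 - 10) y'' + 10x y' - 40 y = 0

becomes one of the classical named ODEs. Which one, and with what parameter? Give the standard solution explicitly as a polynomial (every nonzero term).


All three coefficients share the factor -10; dividing through by -10 gives  (1 - x^2) y'' - x y' + 4 y = 0.
This matches the Chebyshev equation (1 - x^2) y'' - x y' + n^2 y = 0 (note the -x y' term, not -2x y') with n^2 = 4, so n = 2; the polynomial solution is T_2(x).
With y = sum_k a_k x^k, matching x^k gives (k+2)(k+1) a_{k+2} = (k^2 - n^2) a_k = (k - 2)(k + 2) a_k. The right side vanishes at k = 2, so the series with the parity of 2 terminates at degree 2.
Standard normalization: leading coefficient of T_n is 2^(n-1), so a_2 = 2^1 = 2. Work downward with a_k = (k+1)(k+2) a_{k+2} / ((k - 2)(k + 2)):
  a_0 = (1)(2)(2) / ((0 - 2)(0 + 2)) = 4/(-4) = -1
Hence T_2(x) = 2 x^2 - 1.

T_2(x); series = 2 x^2 - 1


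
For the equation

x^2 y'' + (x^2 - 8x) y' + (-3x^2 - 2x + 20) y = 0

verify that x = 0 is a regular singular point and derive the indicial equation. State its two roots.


Divide by x^2 to reach normal form y'' + P_1(x) y' + P_2(x) y = 0 with P_1(x) = 1 - 8/x and P_2(x) = -3 - 2/x + 20/x^2.
x = 0 is a singular point because the y'-coefficient 1 - 8/x has a pole at x = 0 and the y-coefficient -3 - 2/x + 20/x^2 has a pole at x = 0.
It is a regular singular point because x P_1(x) = p(x) = x - 8 and x^2 P_2(x) = q(x) = -3x^2 - 2x + 20 are polynomials, hence analytic at x = 0.
p(0) = -8,  q(0) = 20.
Indicial equation: r(r-1) + p(0) r + q(0) = 0, i.e. r^2 + (p(0) - 1) r + q(0) = 0, i.e. r^2 - 9 r + 20 = 0.
Discriminant: (-9)^2 - 4(20) = 1, so r = (9 ± 1)/2.
Solving: r_1 = 5, r_2 = 4.

indicial: r^2 - 9 r + 20 = 0; roots r_1 = 5, r_2 = 4


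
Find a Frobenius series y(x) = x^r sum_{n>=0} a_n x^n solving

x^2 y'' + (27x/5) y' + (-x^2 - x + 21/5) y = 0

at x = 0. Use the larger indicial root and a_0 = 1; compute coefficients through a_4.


Write in Frobenius form y'' + (p(x)/x) y' + (q(x)/x^2) y = 0:
  p(x) = 27/5,  q(x) = -x^2 - x + 21/5.
Indicial equation: r(r-1) + (27/5) r + (21/5) = 0 -> roots r_1 = -7/5, r_2 = -3.
Take r = r_1 = -7/5. Let y(x) = x^r sum_{n>=0} a_n x^n with a_0 = 1.
Substitute y = x^r sum a_n x^n and match x^{r+n}. The recurrence is
  D(n) a_n - 1 a_{n-1} - 1 a_{n-2} = 0,  where D(n) = (r+n)(r+n-1) + (27/5)(r+n) + (21/5).
  a_n = [1 a_{n-1} + 1 a_{n-2}] / D(n).
Since the indicial polynomial factors as (r - r_1)(r - r_2), D(n) = (r_1 + n - r_1)(r_1 + n - r_2) = n(n + 8/5).
Evaluating step by step (a_0 = 1):
  n = 1: D(1) = 1(1 + 8/5) = 13/5; numerator = 1(1) = 1; a_1 = (1)/(13/5) = 5/13
  n = 2: D(2) = 2(2 + 8/5) = 36/5; numerator = 1(5/13) + 1(1) = 18/13; a_2 = (18/13)/(36/5) = 5/26
  n = 3: D(3) = 3(3 + 8/5) = 69/5; numerator = 1(5/26) + 1(5/13) = 15/26; a_3 = (15/26)/(69/5) = 25/598
  n = 4: D(4) = 4(4 + 8/5) = 112/5; numerator = 1(25/598) + 1(5/26) = 70/299; a_4 = (70/299)/(112/5) = 25/2392

r = -7/5; a_0 = 1; a_1 = 5/13; a_2 = 5/26; a_3 = 25/598; a_4 = 25/2392


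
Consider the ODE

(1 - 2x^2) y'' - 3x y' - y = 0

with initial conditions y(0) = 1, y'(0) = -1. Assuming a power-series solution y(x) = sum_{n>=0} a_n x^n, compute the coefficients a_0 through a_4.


Ansatz: y(x) = sum_{n>=0} a_n x^n, so y'(x) = sum_{n>=1} n a_n x^(n-1) and y''(x) = sum_{n>=2} n(n-1) a_n x^(n-2).
Substitute into P(x) y'' + Q(x) y' + R(x) y = 0 with P(x) = 1 - 2x^2, Q(x) = -3x, R(x) = -1, and match powers of x.
Initial conditions: a_0 = 1, a_1 = -1.
Setting the coefficient of each power of x to zero and solving order by order (substituting the coefficients already found):
  x^0: 2 a_2 - a_0 = 0  ->  2 a_2 = a_0 = 1  ->  a_2 = 1/2
  x^1: 6 a_3 - 4 a_1 = 0  ->  6 a_3 = 4 a_1 = -4  ->  a_3 = -2/3
  x^2: 12 a_4 - 11 a_2 = 0  ->  12 a_4 = 11 a_2 = 11/2  ->  a_4 = 11/24
Truncated series: y(x) = 1 - x + (1/2) x^2 - (2/3) x^3 + (11/24) x^4 + O(x^5).

a_0 = 1; a_1 = -1; a_2 = 1/2; a_3 = -2/3; a_4 = 11/24


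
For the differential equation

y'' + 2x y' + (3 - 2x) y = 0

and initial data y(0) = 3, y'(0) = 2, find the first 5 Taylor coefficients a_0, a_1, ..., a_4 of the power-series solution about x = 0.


Ansatz: y(x) = sum_{n>=0} a_n x^n, so y'(x) = sum_{n>=1} n a_n x^(n-1) and y''(x) = sum_{n>=2} n(n-1) a_n x^(n-2).
Substitute into P(x) y'' + Q(x) y' + R(x) y = 0 with P(x) = 1, Q(x) = 2x, R(x) = 3 - 2x, and match powers of x.
Initial conditions: a_0 = 3, a_1 = 2.
Setting the coefficient of each power of x to zero and solving order by order (substituting the coefficients already found):
  x^0: 2 a_2 + 3 a_0 = 0  ->  2 a_2 = -3 a_0 = -9  ->  a_2 = -9/2
  x^1: 6 a_3 + 5 a_1 - 2 a_0 = 0  ->  6 a_3 = -5 a_1 + 2 a_0 = -4  ->  a_3 = -2/3
  x^2: 12 a_4 + 7 a_2 - 2 a_1 = 0  ->  12 a_4 = -7 a_2 + 2 a_1 = 71/2  ->  a_4 = 71/24
Truncated series: y(x) = 3 + 2 x - (9/2) x^2 - (2/3) x^3 + (71/24) x^4 + O(x^5).

a_0 = 3; a_1 = 2; a_2 = -9/2; a_3 = -2/3; a_4 = 71/24


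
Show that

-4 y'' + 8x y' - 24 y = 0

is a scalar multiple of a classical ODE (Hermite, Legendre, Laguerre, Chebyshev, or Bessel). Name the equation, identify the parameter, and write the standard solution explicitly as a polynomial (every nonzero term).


All three coefficients share the factor -4; dividing through by -4 gives  y'' - 2x y' + 6 y = 0.
This matches the Hermite equation y'' - 2x y' + 2n y = 0 with 2n = 6, so n = 3; the polynomial solution is H_3(x).
With y = sum_k a_k x^k, matching x^k gives (k+2)(k+1) a_{k+2} = 2(k - n) a_k = 2(k - 3) a_k. The right side vanishes at k = 3, so the series with the parity of 3 terminates at degree 3.
Standard normalization: leading coefficient of H_n is 2^n, so a_3 = 2^3 = 8. Work downward with a_k = (k+1)(k+2) a_{k+2} / (2(k - n)):
  a_1 = (2)(3)(8) / (2(1 - 3)) = 48/(-4) = -12
Hence H_3(x) = 8 x^3 - 12 x.

H_3(x); series = 8 x^3 - 12 x


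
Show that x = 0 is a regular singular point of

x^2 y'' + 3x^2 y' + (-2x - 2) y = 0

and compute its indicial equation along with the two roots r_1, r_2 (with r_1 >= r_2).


Divide by x^2 to reach normal form y'' + P_1(x) y' + P_2(x) y = 0 with P_1(x) = 3 and P_2(x) = -2/x - 2/x^2.
x = 0 is a singular point because the y-coefficient -2/x - 2/x^2 has a pole at x = 0.
It is a regular singular point because x P_1(x) = p(x) = 3x and x^2 P_2(x) = q(x) = -2x - 2 are polynomials, hence analytic at x = 0.
p(0) = 0,  q(0) = -2.
Indicial equation: r(r-1) + p(0) r + q(0) = 0, i.e. r^2 + (p(0) - 1) r + q(0) = 0, i.e. r^2 - 1 r - 2 = 0.
Discriminant: (-1)^2 - 4(-2) = 9, so r = (1 ± 3)/2.
Solving: r_1 = 2, r_2 = -1.

indicial: r^2 - 1 r - 2 = 0; roots r_1 = 2, r_2 = -1


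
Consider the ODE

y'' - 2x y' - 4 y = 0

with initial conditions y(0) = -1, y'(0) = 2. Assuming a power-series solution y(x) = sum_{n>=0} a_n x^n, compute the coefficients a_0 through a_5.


Ansatz: y(x) = sum_{n>=0} a_n x^n, so y'(x) = sum_{n>=1} n a_n x^(n-1) and y''(x) = sum_{n>=2} n(n-1) a_n x^(n-2).
Substitute into P(x) y'' + Q(x) y' + R(x) y = 0 with P(x) = 1, Q(x) = -2x, R(x) = -4, and match powers of x.
Initial conditions: a_0 = -1, a_1 = 2.
Setting the coefficient of each power of x to zero and solving order by order (substituting the coefficients already found):
  x^0: 2 a_2 - 4 a_0 = 0  ->  2 a_2 = 4 a_0 = -4  ->  a_2 = -2
  x^1: 6 a_3 - 6 a_1 = 0  ->  6 a_3 = 6 a_1 = 12  ->  a_3 = 2
  x^2: 12 a_4 - 8 a_2 = 0  ->  12 a_4 = 8 a_2 = -16  ->  a_4 = -4/3
  x^3: 20 a_5 - 10 a_3 = 0  ->  20 a_5 = 10 a_3 = 20  ->  a_5 = 1
Truncated series: y(x) = -1 + 2 x - 2 x^2 + 2 x^3 - (4/3) x^4 + x^5 + O(x^6).

a_0 = -1; a_1 = 2; a_2 = -2; a_3 = 2; a_4 = -4/3; a_5 = 1


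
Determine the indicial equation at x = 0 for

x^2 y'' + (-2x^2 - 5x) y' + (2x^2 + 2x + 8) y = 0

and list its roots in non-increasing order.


Divide by x^2 to reach normal form y'' + P_1(x) y' + P_2(x) y = 0 with P_1(x) = -2 - 5/x and P_2(x) = 2 + 2/x + 8/x^2.
x = 0 is a singular point because the y'-coefficient -2 - 5/x has a pole at x = 0 and the y-coefficient 2 + 2/x + 8/x^2 has a pole at x = 0.
It is a regular singular point because x P_1(x) = p(x) = -2x - 5 and x^2 P_2(x) = q(x) = 2x^2 + 2x + 8 are polynomials, hence analytic at x = 0.
p(0) = -5,  q(0) = 8.
Indicial equation: r(r-1) + p(0) r + q(0) = 0, i.e. r^2 + (p(0) - 1) r + q(0) = 0, i.e. r^2 - 6 r + 8 = 0.
Discriminant: (-6)^2 - 4(8) = 4, so r = (6 ± 2)/2.
Solving: r_1 = 4, r_2 = 2.

indicial: r^2 - 6 r + 8 = 0; roots r_1 = 4, r_2 = 2


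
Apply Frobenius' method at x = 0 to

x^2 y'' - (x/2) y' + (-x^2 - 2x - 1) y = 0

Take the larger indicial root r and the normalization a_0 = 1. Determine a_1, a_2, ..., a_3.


Write in Frobenius form y'' + (p(x)/x) y' + (q(x)/x^2) y = 0:
  p(x) = -1/2,  q(x) = -x^2 - 2x - 1.
Indicial equation: r(r-1) + (-1/2) r + (-1) = 0 -> roots r_1 = 2, r_2 = -1/2.
Take r = r_1 = 2. Let y(x) = x^r sum_{n>=0} a_n x^n with a_0 = 1.
Substitute y = x^r sum a_n x^n and match x^{r+n}. The recurrence is
  D(n) a_n - 2 a_{n-1} - 1 a_{n-2} = 0,  where D(n) = (r+n)(r+n-1) + (-1/2)(r+n) + (-1).
  a_n = [2 a_{n-1} + 1 a_{n-2}] / D(n).
Since the indicial polynomial factors as (r - r_1)(r - r_2), D(n) = (r_1 + n - r_1)(r_1 + n - r_2) = n(n + 5/2).
Evaluating step by step (a_0 = 1):
  n = 1: D(1) = 1(1 + 5/2) = 7/2; numerator = 2(1) = 2; a_1 = (2)/(7/2) = 4/7
  n = 2: D(2) = 2(2 + 5/2) = 9; numerator = 2(4/7) + 1(1) = 15/7; a_2 = (15/7)/(9) = 5/21
  n = 3: D(3) = 3(3 + 5/2) = 33/2; numerator = 2(5/21) + 1(4/7) = 22/21; a_3 = (22/21)/(33/2) = 4/63

r = 2; a_0 = 1; a_1 = 4/7; a_2 = 5/21; a_3 = 4/63


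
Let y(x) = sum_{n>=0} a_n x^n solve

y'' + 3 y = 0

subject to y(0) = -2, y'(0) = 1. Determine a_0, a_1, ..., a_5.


Ansatz: y(x) = sum_{n>=0} a_n x^n, so y'(x) = sum_{n>=1} n a_n x^(n-1) and y''(x) = sum_{n>=2} n(n-1) a_n x^(n-2).
Substitute into P(x) y'' + Q(x) y' + R(x) y = 0 with P(x) = 1, Q(x) = 0, R(x) = 3, and match powers of x.
Initial conditions: a_0 = -2, a_1 = 1.
Setting the coefficient of each power of x to zero and solving order by order (substituting the coefficients already found):
  x^0: 2 a_2 + 3 a_0 = 0  ->  2 a_2 = -3 a_0 = 6  ->  a_2 = 3
  x^1: 6 a_3 + 3 a_1 = 0  ->  6 a_3 = -3 a_1 = -3  ->  a_3 = -1/2
  x^2: 12 a_4 + 3 a_2 = 0  ->  12 a_4 = -3 a_2 = -9  ->  a_4 = -3/4
  x^3: 20 a_5 + 3 a_3 = 0  ->  20 a_5 = -3 a_3 = 3/2  ->  a_5 = 3/40
Truncated series: y(x) = -2 + x + 3 x^2 - (1/2) x^3 - (3/4) x^4 + (3/40) x^5 + O(x^6).

a_0 = -2; a_1 = 1; a_2 = 3; a_3 = -1/2; a_4 = -3/4; a_5 = 3/40


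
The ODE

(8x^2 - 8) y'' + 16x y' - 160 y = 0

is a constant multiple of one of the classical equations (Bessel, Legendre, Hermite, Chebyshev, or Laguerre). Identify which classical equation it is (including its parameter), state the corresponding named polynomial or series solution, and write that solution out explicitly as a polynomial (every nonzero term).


All three coefficients share the factor -8; dividing through by -8 gives  (1 - x^2) y'' - 2x y' + 20 y = 0.
This matches the Legendre equation (1 - x^2) y'' - 2x y' + n(n+1) y = 0 (note the -2x y' term) with n(n+1) = 20, so n = 4; the polynomial solution is P_4(x).
With y = sum_k a_k x^k, matching x^k gives (k+2)(k+1) a_{k+2} = [k(k+1) - n(n+1)] a_k = (k - 4)(k + 5) a_k. The right side vanishes at k = 4, so the series with the parity of 4 terminates at degree 4.
Standard normalization (P_n(1) = 1): leading coefficient (2n)!/(2^n (n!)^2) = 40320/(16*576) = 35/8, so a_4 = 35/8. Work downward with a_k = (k+1)(k+2) a_{k+2} / ((k - 4)(k + 5)):
  a_2 = (3)(4)(35/8) / ((2 - 4)(2 + 5)) = (105/2)/(-14) = -15/4
  a_0 = (1)(2)(-15/4) / ((0 - 4)(0 + 5)) = (-15/2)/(-20) = 3/8
Hence P_4(x) = 35 x^4/8 - 15 x^2/4 + 3/8.

P_4(x); series = 35 x^4/8 - 15 x^2/4 + 3/8


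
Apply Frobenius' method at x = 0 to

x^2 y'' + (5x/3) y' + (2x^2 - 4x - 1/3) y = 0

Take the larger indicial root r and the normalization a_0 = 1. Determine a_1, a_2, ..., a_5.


Write in Frobenius form y'' + (p(x)/x) y' + (q(x)/x^2) y = 0:
  p(x) = 5/3,  q(x) = 2x^2 - 4x - 1/3.
Indicial equation: r(r-1) + (5/3) r + (-1/3) = 0 -> roots r_1 = 1/3, r_2 = -1.
Take r = r_1 = 1/3. Let y(x) = x^r sum_{n>=0} a_n x^n with a_0 = 1.
Substitute y = x^r sum a_n x^n and match x^{r+n}. The recurrence is
  D(n) a_n - 4 a_{n-1} + 2 a_{n-2} = 0,  where D(n) = (r+n)(r+n-1) + (5/3)(r+n) + (-1/3).
  a_n = [4 a_{n-1} - 2 a_{n-2}] / D(n).
Since the indicial polynomial factors as (r - r_1)(r - r_2), D(n) = (r_1 + n - r_1)(r_1 + n - r_2) = n(n + 4/3).
Evaluating step by step (a_0 = 1):
  n = 1: D(1) = 1(1 + 4/3) = 7/3; numerator = 4(1) = 4; a_1 = (4)/(7/3) = 12/7
  n = 2: D(2) = 2(2 + 4/3) = 20/3; numerator = 4(12/7) - 2(1) = 34/7; a_2 = (34/7)/(20/3) = 51/70
  n = 3: D(3) = 3(3 + 4/3) = 13; numerator = 4(51/70) - 2(12/7) = -18/35; a_3 = (-18/35)/(13) = -18/455
  n = 4: D(4) = 4(4 + 4/3) = 64/3; numerator = 4(-18/455) - 2(51/70) = -21/13; a_4 = (-21/13)/(64/3) = -63/832
  n = 5: D(5) = 5(5 + 4/3) = 95/3; numerator = 4(-63/832) - 2(-18/455) = -1629/7280; a_5 = (-1629/7280)/(95/3) = -4887/691600

r = 1/3; a_0 = 1; a_1 = 12/7; a_2 = 51/70; a_3 = -18/455; a_4 = -63/832; a_5 = -4887/691600


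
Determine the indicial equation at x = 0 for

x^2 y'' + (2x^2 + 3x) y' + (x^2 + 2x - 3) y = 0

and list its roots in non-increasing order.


Divide by x^2 to reach normal form y'' + P_1(x) y' + P_2(x) y = 0 with P_1(x) = 2 + 3/x and P_2(x) = 1 + 2/x - 3/x^2.
x = 0 is a singular point because the y'-coefficient 2 + 3/x has a pole at x = 0 and the y-coefficient 1 + 2/x - 3/x^2 has a pole at x = 0.
It is a regular singular point because x P_1(x) = p(x) = 2x + 3 and x^2 P_2(x) = q(x) = x^2 + 2x - 3 are polynomials, hence analytic at x = 0.
p(0) = 3,  q(0) = -3.
Indicial equation: r(r-1) + p(0) r + q(0) = 0, i.e. r^2 + (p(0) - 1) r + q(0) = 0, i.e. r^2 + 2 r - 3 = 0.
Discriminant: (2)^2 - 4(-3) = 16, so r = (-2 ± 4)/2.
Solving: r_1 = 1, r_2 = -3.

indicial: r^2 + 2 r - 3 = 0; roots r_1 = 1, r_2 = -3


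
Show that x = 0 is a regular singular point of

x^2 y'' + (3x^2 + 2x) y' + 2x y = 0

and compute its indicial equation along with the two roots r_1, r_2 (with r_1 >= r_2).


Divide by x^2 to reach normal form y'' + P_1(x) y' + P_2(x) y = 0 with P_1(x) = 3 + 2/x and P_2(x) = 2/x.
x = 0 is a singular point because the y'-coefficient 3 + 2/x has a pole at x = 0 and the y-coefficient 2/x has a pole at x = 0.
It is a regular singular point because x P_1(x) = p(x) = 3x + 2 and x^2 P_2(x) = q(x) = 2x are polynomials, hence analytic at x = 0.
p(0) = 2,  q(0) = 0.
Indicial equation: r(r-1) + p(0) r + q(0) = 0, i.e. r^2 + (p(0) - 1) r + q(0) = 0, i.e. r^2 + 1 r = 0.
Discriminant: (1)^2 - 4(0) = 1, so r = (-1 ± 1)/2.
Solving: r_1 = 0, r_2 = -1.

indicial: r^2 + 1 r = 0; roots r_1 = 0, r_2 = -1


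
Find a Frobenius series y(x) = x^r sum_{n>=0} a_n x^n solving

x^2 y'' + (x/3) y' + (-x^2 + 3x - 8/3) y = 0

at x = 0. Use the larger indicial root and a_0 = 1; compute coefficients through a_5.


Write in Frobenius form y'' + (p(x)/x) y' + (q(x)/x^2) y = 0:
  p(x) = 1/3,  q(x) = -x^2 + 3x - 8/3.
Indicial equation: r(r-1) + (1/3) r + (-8/3) = 0 -> roots r_1 = 2, r_2 = -4/3.
Take r = r_1 = 2. Let y(x) = x^r sum_{n>=0} a_n x^n with a_0 = 1.
Substitute y = x^r sum a_n x^n and match x^{r+n}. The recurrence is
  D(n) a_n + 3 a_{n-1} - 1 a_{n-2} = 0,  where D(n) = (r+n)(r+n-1) + (1/3)(r+n) + (-8/3).
  a_n = [-3 a_{n-1} + 1 a_{n-2}] / D(n).
Since the indicial polynomial factors as (r - r_1)(r - r_2), D(n) = (r_1 + n - r_1)(r_1 + n - r_2) = n(n + 10/3).
Evaluating step by step (a_0 = 1):
  n = 1: D(1) = 1(1 + 10/3) = 13/3; numerator = -3(1) = -3; a_1 = (-3)/(13/3) = -9/13
  n = 2: D(2) = 2(2 + 10/3) = 32/3; numerator = -3(-9/13) + 1(1) = 40/13; a_2 = (40/13)/(32/3) = 15/52
  n = 3: D(3) = 3(3 + 10/3) = 19; numerator = -3(15/52) + 1(-9/13) = -81/52; a_3 = (-81/52)/(19) = -81/988
  n = 4: D(4) = 4(4 + 10/3) = 88/3; numerator = -3(-81/988) + 1(15/52) = 132/247; a_4 = (132/247)/(88/3) = 9/494
  n = 5: D(5) = 5(5 + 10/3) = 125/3; numerator = -3(9/494) + 1(-81/988) = -135/988; a_5 = (-135/988)/(125/3) = -81/24700

r = 2; a_0 = 1; a_1 = -9/13; a_2 = 15/52; a_3 = -81/988; a_4 = 9/494; a_5 = -81/24700


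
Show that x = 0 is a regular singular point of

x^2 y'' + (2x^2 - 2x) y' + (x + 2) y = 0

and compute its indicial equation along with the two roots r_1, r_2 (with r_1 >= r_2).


Divide by x^2 to reach normal form y'' + P_1(x) y' + P_2(x) y = 0 with P_1(x) = 2 - 2/x and P_2(x) = 1/x + 2/x^2.
x = 0 is a singular point because the y'-coefficient 2 - 2/x has a pole at x = 0 and the y-coefficient 1/x + 2/x^2 has a pole at x = 0.
It is a regular singular point because x P_1(x) = p(x) = 2x - 2 and x^2 P_2(x) = q(x) = x + 2 are polynomials, hence analytic at x = 0.
p(0) = -2,  q(0) = 2.
Indicial equation: r(r-1) + p(0) r + q(0) = 0, i.e. r^2 + (p(0) - 1) r + q(0) = 0, i.e. r^2 - 3 r + 2 = 0.
Discriminant: (-3)^2 - 4(2) = 1, so r = (3 ± 1)/2.
Solving: r_1 = 2, r_2 = 1.

indicial: r^2 - 3 r + 2 = 0; roots r_1 = 2, r_2 = 1


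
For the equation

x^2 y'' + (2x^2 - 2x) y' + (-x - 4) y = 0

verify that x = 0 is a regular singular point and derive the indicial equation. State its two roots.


Divide by x^2 to reach normal form y'' + P_1(x) y' + P_2(x) y = 0 with P_1(x) = 2 - 2/x and P_2(x) = -1/x - 4/x^2.
x = 0 is a singular point because the y'-coefficient 2 - 2/x has a pole at x = 0 and the y-coefficient -1/x - 4/x^2 has a pole at x = 0.
It is a regular singular point because x P_1(x) = p(x) = 2x - 2 and x^2 P_2(x) = q(x) = -x - 4 are polynomials, hence analytic at x = 0.
p(0) = -2,  q(0) = -4.
Indicial equation: r(r-1) + p(0) r + q(0) = 0, i.e. r^2 + (p(0) - 1) r + q(0) = 0, i.e. r^2 - 3 r - 4 = 0.
Discriminant: (-3)^2 - 4(-4) = 25, so r = (3 ± 5)/2.
Solving: r_1 = 4, r_2 = -1.

indicial: r^2 - 3 r - 4 = 0; roots r_1 = 4, r_2 = -1


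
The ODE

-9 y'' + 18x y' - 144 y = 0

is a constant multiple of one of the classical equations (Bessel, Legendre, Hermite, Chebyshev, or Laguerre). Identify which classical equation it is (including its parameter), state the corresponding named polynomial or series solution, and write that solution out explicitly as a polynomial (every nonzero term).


All three coefficients share the factor -9; dividing through by -9 gives  y'' - 2x y' + 16 y = 0.
This matches the Hermite equation y'' - 2x y' + 2n y = 0 with 2n = 16, so n = 8; the polynomial solution is H_8(x).
With y = sum_k a_k x^k, matching x^k gives (k+2)(k+1) a_{k+2} = 2(k - n) a_k = 2(k - 8) a_k. The right side vanishes at k = 8, so the series with the parity of 8 terminates at degree 8.
Standard normalization: leading coefficient of H_n is 2^n, so a_8 = 2^8 = 256. Work downward with a_k = (k+1)(k+2) a_{k+2} / (2(k - n)):
  a_6 = (7)(8)(256) / (2(6 - 8)) = 14336/(-4) = -3584
  a_4 = (5)(6)(-3584) / (2(4 - 8)) = -107520/(-8) = 13440
  a_2 = (3)(4)(13440) / (2(2 - 8)) = 161280/(-12) = -13440
  a_0 = (1)(2)(-13440) / (2(0 - 8)) = -26880/(-16) = 1680
Hence H_8(x) = 256 x^8 - 3584 x^6 + 13440 x^4 - 13440 x^2 + 1680.

H_8(x); series = 256 x^8 - 3584 x^6 + 13440 x^4 - 13440 x^2 + 1680


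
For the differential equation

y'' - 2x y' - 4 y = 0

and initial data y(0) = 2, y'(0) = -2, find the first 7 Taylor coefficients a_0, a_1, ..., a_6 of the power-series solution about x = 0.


Ansatz: y(x) = sum_{n>=0} a_n x^n, so y'(x) = sum_{n>=1} n a_n x^(n-1) and y''(x) = sum_{n>=2} n(n-1) a_n x^(n-2).
Substitute into P(x) y'' + Q(x) y' + R(x) y = 0 with P(x) = 1, Q(x) = -2x, R(x) = -4, and match powers of x.
Initial conditions: a_0 = 2, a_1 = -2.
Setting the coefficient of each power of x to zero and solving order by order (substituting the coefficients already found):
  x^0: 2 a_2 - 4 a_0 = 0  ->  2 a_2 = 4 a_0 = 8  ->  a_2 = 4
  x^1: 6 a_3 - 6 a_1 = 0  ->  6 a_3 = 6 a_1 = -12  ->  a_3 = -2
  x^2: 12 a_4 - 8 a_2 = 0  ->  12 a_4 = 8 a_2 = 32  ->  a_4 = 8/3
  x^3: 20 a_5 - 10 a_3 = 0  ->  20 a_5 = 10 a_3 = -20  ->  a_5 = -1
  x^4: 30 a_6 - 12 a_4 = 0  ->  30 a_6 = 12 a_4 = 32  ->  a_6 = 16/15
Truncated series: y(x) = 2 - 2 x + 4 x^2 - 2 x^3 + (8/3) x^4 - x^5 + (16/15) x^6 + O(x^7).

a_0 = 2; a_1 = -2; a_2 = 4; a_3 = -2; a_4 = 8/3; a_5 = -1; a_6 = 16/15


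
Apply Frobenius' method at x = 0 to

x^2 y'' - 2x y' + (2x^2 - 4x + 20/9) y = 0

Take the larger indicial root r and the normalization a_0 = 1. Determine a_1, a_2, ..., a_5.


Write in Frobenius form y'' + (p(x)/x) y' + (q(x)/x^2) y = 0:
  p(x) = -2,  q(x) = 2x^2 - 4x + 20/9.
Indicial equation: r(r-1) + (-2) r + (20/9) = 0 -> roots r_1 = 5/3, r_2 = 4/3.
Take r = r_1 = 5/3. Let y(x) = x^r sum_{n>=0} a_n x^n with a_0 = 1.
Substitute y = x^r sum a_n x^n and match x^{r+n}. The recurrence is
  D(n) a_n - 4 a_{n-1} + 2 a_{n-2} = 0,  where D(n) = (r+n)(r+n-1) + (-2)(r+n) + (20/9).
  a_n = [4 a_{n-1} - 2 a_{n-2}] / D(n).
Since the indicial polynomial factors as (r - r_1)(r - r_2), D(n) = (r_1 + n - r_1)(r_1 + n - r_2) = n(n + 1/3).
Evaluating step by step (a_0 = 1):
  n = 1: D(1) = 1(1 + 1/3) = 4/3; numerator = 4(1) = 4; a_1 = (4)/(4/3) = 3
  n = 2: D(2) = 2(2 + 1/3) = 14/3; numerator = 4(3) - 2(1) = 10; a_2 = (10)/(14/3) = 15/7
  n = 3: D(3) = 3(3 + 1/3) = 10; numerator = 4(15/7) - 2(3) = 18/7; a_3 = (18/7)/(10) = 9/35
  n = 4: D(4) = 4(4 + 1/3) = 52/3; numerator = 4(9/35) - 2(15/7) = -114/35; a_4 = (-114/35)/(52/3) = -171/910
  n = 5: D(5) = 5(5 + 1/3) = 80/3; numerator = 4(-171/910) - 2(9/35) = -576/455; a_5 = (-576/455)/(80/3) = -108/2275

r = 5/3; a_0 = 1; a_1 = 3; a_2 = 15/7; a_3 = 9/35; a_4 = -171/910; a_5 = -108/2275


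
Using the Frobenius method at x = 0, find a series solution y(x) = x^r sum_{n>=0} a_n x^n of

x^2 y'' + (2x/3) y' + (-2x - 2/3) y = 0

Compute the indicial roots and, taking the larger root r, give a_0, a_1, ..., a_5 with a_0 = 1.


Write in Frobenius form y'' + (p(x)/x) y' + (q(x)/x^2) y = 0:
  p(x) = 2/3,  q(x) = -2x - 2/3.
Indicial equation: r(r-1) + (2/3) r + (-2/3) = 0 -> roots r_1 = 1, r_2 = -2/3.
Take r = r_1 = 1. Let y(x) = x^r sum_{n>=0} a_n x^n with a_0 = 1.
Substitute y = x^r sum a_n x^n and match x^{r+n}. The recurrence is
  D(n) a_n - 2 a_{n-1} = 0,  where D(n) = (r+n)(r+n-1) + (2/3)(r+n) + (-2/3).
  a_n = 2 / D(n) * a_{n-1}.
Since the indicial polynomial factors as (r - r_1)(r - r_2), D(n) = (r_1 + n - r_1)(r_1 + n - r_2) = n(n + 5/3).
Evaluating step by step (a_0 = 1):
  n = 1: D(1) = 1(1 + 5/3) = 8/3; numerator = 2(1) = 2; a_1 = (2)/(8/3) = 3/4
  n = 2: D(2) = 2(2 + 5/3) = 22/3; numerator = 2(3/4) = 3/2; a_2 = (3/2)/(22/3) = 9/44
  n = 3: D(3) = 3(3 + 5/3) = 14; numerator = 2(9/44) = 9/22; a_3 = (9/22)/(14) = 9/308
  n = 4: D(4) = 4(4 + 5/3) = 68/3; numerator = 2(9/308) = 9/154; a_4 = (9/154)/(68/3) = 27/10472
  n = 5: D(5) = 5(5 + 5/3) = 100/3; numerator = 2(27/10472) = 27/5236; a_5 = (27/5236)/(100/3) = 81/523600

r = 1; a_0 = 1; a_1 = 3/4; a_2 = 9/44; a_3 = 9/308; a_4 = 27/10472; a_5 = 81/523600


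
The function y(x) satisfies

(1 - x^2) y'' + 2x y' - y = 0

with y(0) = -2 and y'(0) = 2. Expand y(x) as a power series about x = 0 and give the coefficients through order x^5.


Ansatz: y(x) = sum_{n>=0} a_n x^n, so y'(x) = sum_{n>=1} n a_n x^(n-1) and y''(x) = sum_{n>=2} n(n-1) a_n x^(n-2).
Substitute into P(x) y'' + Q(x) y' + R(x) y = 0 with P(x) = 1 - x^2, Q(x) = 2x, R(x) = -1, and match powers of x.
Initial conditions: a_0 = -2, a_1 = 2.
Setting the coefficient of each power of x to zero and solving order by order (substituting the coefficients already found):
  x^0: 2 a_2 - a_0 = 0  ->  2 a_2 = a_0 = -2  ->  a_2 = -1
  x^1: 6 a_3 + a_1 = 0  ->  6 a_3 = -a_1 = -2  ->  a_3 = -1/3
  x^2: 12 a_4 + a_2 = 0  ->  12 a_4 = -a_2 = 1  ->  a_4 = 1/12
  x^3: 20 a_5 - a_3 = 0  ->  20 a_5 = a_3 = -1/3  ->  a_5 = -1/60
Truncated series: y(x) = -2 + 2 x - x^2 - (1/3) x^3 + (1/12) x^4 - (1/60) x^5 + O(x^6).

a_0 = -2; a_1 = 2; a_2 = -1; a_3 = -1/3; a_4 = 1/12; a_5 = -1/60


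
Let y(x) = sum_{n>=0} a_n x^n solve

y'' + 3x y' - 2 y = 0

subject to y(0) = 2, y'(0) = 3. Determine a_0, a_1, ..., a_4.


Ansatz: y(x) = sum_{n>=0} a_n x^n, so y'(x) = sum_{n>=1} n a_n x^(n-1) and y''(x) = sum_{n>=2} n(n-1) a_n x^(n-2).
Substitute into P(x) y'' + Q(x) y' + R(x) y = 0 with P(x) = 1, Q(x) = 3x, R(x) = -2, and match powers of x.
Initial conditions: a_0 = 2, a_1 = 3.
Setting the coefficient of each power of x to zero and solving order by order (substituting the coefficients already found):
  x^0: 2 a_2 - 2 a_0 = 0  ->  2 a_2 = 2 a_0 = 4  ->  a_2 = 2
  x^1: 6 a_3 + a_1 = 0  ->  6 a_3 = -a_1 = -3  ->  a_3 = -1/2
  x^2: 12 a_4 + 4 a_2 = 0  ->  12 a_4 = -4 a_2 = -8  ->  a_4 = -2/3
Truncated series: y(x) = 2 + 3 x + 2 x^2 - (1/2) x^3 - (2/3) x^4 + O(x^5).

a_0 = 2; a_1 = 3; a_2 = 2; a_3 = -1/2; a_4 = -2/3


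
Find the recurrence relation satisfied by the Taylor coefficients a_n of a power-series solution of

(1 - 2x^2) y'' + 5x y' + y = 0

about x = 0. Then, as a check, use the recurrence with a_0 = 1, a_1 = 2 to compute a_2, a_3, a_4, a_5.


Substitute y = sum_n a_n x^n.
(1 - 2 x^2) y'' contributes (n+2)(n+1) a_{n+2} - 2 n(n-1) a_n at x^n.
5 x y'(x) contributes 5 n a_n at x^n.
y(x) contributes 1 a_n at x^n.
Matching x^n: (n+2)(n+1) a_{n+2} + (-2 n(n-1) + 5 n + 1) a_n = 0.
Thus a_{n+2} = (2 n(n-1) - 5 n - 1) / ((n+1)(n+2)) * a_n.

Check with a_0 = 1, a_1 = 2 (apply the recurrence for n = 0, 1, 2, 3): a_0 = 1, a_1 = 2, a_2 = -1/2, a_3 = -2, a_4 = 7/24, a_5 = 2/5.

a_(n+2) = (2 n(n-1) - 5 n - 1) / ((n+1)(n+2)) * a_n; check: a_0 = 1, a_1 = 2, a_2 = -1/2, a_3 = -2, a_4 = 7/24, a_5 = 2/5


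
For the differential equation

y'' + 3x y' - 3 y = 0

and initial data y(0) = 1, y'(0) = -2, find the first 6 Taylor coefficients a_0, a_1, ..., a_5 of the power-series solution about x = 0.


Ansatz: y(x) = sum_{n>=0} a_n x^n, so y'(x) = sum_{n>=1} n a_n x^(n-1) and y''(x) = sum_{n>=2} n(n-1) a_n x^(n-2).
Substitute into P(x) y'' + Q(x) y' + R(x) y = 0 with P(x) = 1, Q(x) = 3x, R(x) = -3, and match powers of x.
Initial conditions: a_0 = 1, a_1 = -2.
Setting the coefficient of each power of x to zero and solving order by order (substituting the coefficients already found):
  x^0: 2 a_2 - 3 a_0 = 0  ->  2 a_2 = 3 a_0 = 3  ->  a_2 = 3/2
  x^1: 6 a_3 = 0  ->  a_3 = 0
  x^2: 12 a_4 + 3 a_2 = 0  ->  12 a_4 = -3 a_2 = -9/2  ->  a_4 = -3/8
  x^3: 20 a_5 + 6 a_3 = 0  ->  20 a_5 = -6 a_3 = 0  ->  a_5 = 0
Truncated series: y(x) = 1 - 2 x + (3/2) x^2 - (3/8) x^4 + O(x^6).

a_0 = 1; a_1 = -2; a_2 = 3/2; a_3 = 0; a_4 = -3/8; a_5 = 0


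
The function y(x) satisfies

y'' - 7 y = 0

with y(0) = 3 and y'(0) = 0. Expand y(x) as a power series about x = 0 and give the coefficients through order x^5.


Ansatz: y(x) = sum_{n>=0} a_n x^n, so y'(x) = sum_{n>=1} n a_n x^(n-1) and y''(x) = sum_{n>=2} n(n-1) a_n x^(n-2).
Substitute into P(x) y'' + Q(x) y' + R(x) y = 0 with P(x) = 1, Q(x) = 0, R(x) = -7, and match powers of x.
Initial conditions: a_0 = 3, a_1 = 0.
Setting the coefficient of each power of x to zero and solving order by order (substituting the coefficients already found):
  x^0: 2 a_2 - 7 a_0 = 0  ->  2 a_2 = 7 a_0 = 21  ->  a_2 = 21/2
  x^1: 6 a_3 - 7 a_1 = 0  ->  6 a_3 = 7 a_1 = 0  ->  a_3 = 0
  x^2: 12 a_4 - 7 a_2 = 0  ->  12 a_4 = 7 a_2 = 147/2  ->  a_4 = 49/8
  x^3: 20 a_5 - 7 a_3 = 0  ->  20 a_5 = 7 a_3 = 0  ->  a_5 = 0
Truncated series: y(x) = 3 + (21/2) x^2 + (49/8) x^4 + O(x^6).

a_0 = 3; a_1 = 0; a_2 = 21/2; a_3 = 0; a_4 = 49/8; a_5 = 0


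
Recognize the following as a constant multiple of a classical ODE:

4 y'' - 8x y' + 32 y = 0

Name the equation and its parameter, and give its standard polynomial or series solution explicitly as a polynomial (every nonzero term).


All three coefficients share the factor 4; dividing through by 4 gives  y'' - 2x y' + 8 y = 0.
This matches the Hermite equation y'' - 2x y' + 2n y = 0 with 2n = 8, so n = 4; the polynomial solution is H_4(x).
With y = sum_k a_k x^k, matching x^k gives (k+2)(k+1) a_{k+2} = 2(k - n) a_k = 2(k - 4) a_k. The right side vanishes at k = 4, so the series with the parity of 4 terminates at degree 4.
Standard normalization: leading coefficient of H_n is 2^n, so a_4 = 2^4 = 16. Work downward with a_k = (k+1)(k+2) a_{k+2} / (2(k - n)):
  a_2 = (3)(4)(16) / (2(2 - 4)) = 192/(-4) = -48
  a_0 = (1)(2)(-48) / (2(0 - 4)) = -96/(-8) = 12
Hence H_4(x) = 16 x^4 - 48 x^2 + 12.

H_4(x); series = 16 x^4 - 48 x^2 + 12


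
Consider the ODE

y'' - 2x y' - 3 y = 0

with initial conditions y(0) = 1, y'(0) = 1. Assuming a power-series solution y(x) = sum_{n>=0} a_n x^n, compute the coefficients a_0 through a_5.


Ansatz: y(x) = sum_{n>=0} a_n x^n, so y'(x) = sum_{n>=1} n a_n x^(n-1) and y''(x) = sum_{n>=2} n(n-1) a_n x^(n-2).
Substitute into P(x) y'' + Q(x) y' + R(x) y = 0 with P(x) = 1, Q(x) = -2x, R(x) = -3, and match powers of x.
Initial conditions: a_0 = 1, a_1 = 1.
Setting the coefficient of each power of x to zero and solving order by order (substituting the coefficients already found):
  x^0: 2 a_2 - 3 a_0 = 0  ->  2 a_2 = 3 a_0 = 3  ->  a_2 = 3/2
  x^1: 6 a_3 - 5 a_1 = 0  ->  6 a_3 = 5 a_1 = 5  ->  a_3 = 5/6
  x^2: 12 a_4 - 7 a_2 = 0  ->  12 a_4 = 7 a_2 = 21/2  ->  a_4 = 7/8
  x^3: 20 a_5 - 9 a_3 = 0  ->  20 a_5 = 9 a_3 = 15/2  ->  a_5 = 3/8
Truncated series: y(x) = 1 + x + (3/2) x^2 + (5/6) x^3 + (7/8) x^4 + (3/8) x^5 + O(x^6).

a_0 = 1; a_1 = 1; a_2 = 3/2; a_3 = 5/6; a_4 = 7/8; a_5 = 3/8


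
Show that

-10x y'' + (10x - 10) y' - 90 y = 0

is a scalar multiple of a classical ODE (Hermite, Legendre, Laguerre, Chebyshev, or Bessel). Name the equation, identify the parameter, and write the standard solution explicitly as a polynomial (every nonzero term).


All three coefficients share the factor -10; dividing through by -10 gives  x y'' + (1 - x) y' + 9 y = 0.
This matches the Laguerre equation x y'' + (1 - x) y' + n y = 0 with n = 9; the polynomial solution is L_9(x).
With y = sum_k a_k x^k, matching x^k gives (k+1)k a_{k+1} + (k+1) a_{k+1} - k a_k + n a_k = 0, i.e. (k+1)^2 a_{k+1} = (k - n) a_k = (k - 9) a_k. The right side vanishes at k = 9, so the series terminates at degree 9.
Standard normalization L_n(0) = 1 gives a_0 = 1. Work upward with a_{k+1} = (k - 9) a_k / (k+1)^2:
  a_1 = (0 - 9)(1) / 1^2 = -9/1 = -9
  a_2 = (1 - 9)(-9) / 2^2 = 72/4 = 18
  a_3 = (2 - 9)(18) / 3^2 = -126/9 = -14
  a_4 = (3 - 9)(-14) / 4^2 = 84/16 = 21/4
  a_5 = (4 - 9)(21/4) / 5^2 = (-105/4)/25 = -21/20
  a_6 = (5 - 9)(-21/20) / 6^2 = (21/5)/36 = 7/60
  a_7 = (6 - 9)(7/60) / 7^2 = (-7/20)/49 = -1/140
  a_8 = (7 - 9)(-1/140) / 8^2 = (1/70)/64 = 1/4480
  a_9 = (8 - 9)(1/4480) / 9^2 = (-1/4480)/81 = -1/362880
Hence L_9(x) = -x^9/362880 + x^8/4480 - x^7/140 + 7 x^6/60 - 21 x^5/20 + 21 x^4/4 - 14 x^3 + 18 x^2 - 9 x + 1.

L_9(x); series = -x^9/362880 + x^8/4480 - x^7/140 + 7 x^6/60 - 21 x^5/20 + 21 x^4/4 - 14 x^3 + 18 x^2 - 9 x + 1


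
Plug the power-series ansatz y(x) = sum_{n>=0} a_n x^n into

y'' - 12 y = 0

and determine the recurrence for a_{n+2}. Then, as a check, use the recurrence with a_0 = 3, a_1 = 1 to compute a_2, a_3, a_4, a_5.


Substitute y = sum_n a_n x^n into y'' + (const) y = 0.
y''(x) = sum_{n>=0} (n+2)(n+1) a_{n+2} x^n.
The ODE becomes sum_n [(n+2)(n+1) a_{n+2} - 12 a_n] x^n = 0.
Setting each coefficient to zero gives the recurrence:
  (n+2)(n+1) a_{n+2} - 12 a_n = 0,
  a_{n+2} = 12 / ((n+1)(n+2)) a_n.

Check with a_0 = 3, a_1 = 1 (apply the recurrence for n = 0, 1, 2, 3): a_0 = 3, a_1 = 1, a_2 = 18, a_3 = 2, a_4 = 18, a_5 = 6/5.

a_{n+2} = 12/((n+1)(n+2)) * a_n; check: a_0 = 3, a_1 = 1, a_2 = 18, a_3 = 2, a_4 = 18, a_5 = 6/5


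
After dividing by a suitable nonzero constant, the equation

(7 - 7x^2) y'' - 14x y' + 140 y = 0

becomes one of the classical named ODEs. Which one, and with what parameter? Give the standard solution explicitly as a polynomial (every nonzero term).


All three coefficients share the factor 7; dividing through by 7 gives  (1 - x^2) y'' - 2x y' + 20 y = 0.
This matches the Legendre equation (1 - x^2) y'' - 2x y' + n(n+1) y = 0 (note the -2x y' term) with n(n+1) = 20, so n = 4; the polynomial solution is P_4(x).
With y = sum_k a_k x^k, matching x^k gives (k+2)(k+1) a_{k+2} = [k(k+1) - n(n+1)] a_k = (k - 4)(k + 5) a_k. The right side vanishes at k = 4, so the series with the parity of 4 terminates at degree 4.
Standard normalization (P_n(1) = 1): leading coefficient (2n)!/(2^n (n!)^2) = 40320/(16*576) = 35/8, so a_4 = 35/8. Work downward with a_k = (k+1)(k+2) a_{k+2} / ((k - 4)(k + 5)):
  a_2 = (3)(4)(35/8) / ((2 - 4)(2 + 5)) = (105/2)/(-14) = -15/4
  a_0 = (1)(2)(-15/4) / ((0 - 4)(0 + 5)) = (-15/2)/(-20) = 3/8
Hence P_4(x) = 35 x^4/8 - 15 x^2/4 + 3/8.

P_4(x); series = 35 x^4/8 - 15 x^2/4 + 3/8
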